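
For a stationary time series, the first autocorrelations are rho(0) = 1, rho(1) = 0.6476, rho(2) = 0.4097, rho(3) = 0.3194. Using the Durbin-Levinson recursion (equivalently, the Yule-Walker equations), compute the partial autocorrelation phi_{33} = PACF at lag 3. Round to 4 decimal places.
\phi_{33} = 0.1042

The PACF at lag k is phi_{kk}, the last component of the solution
to the Yule-Walker system G_k phi = r_k where
  (G_k)_{ij} = rho(|i - j|), (r_k)_i = rho(i), i,j = 1..k.
Equivalently, Durbin-Levinson gives phi_{kk} iteratively:
  phi_{11} = rho(1)
  phi_{kk} = [rho(k) - sum_{j=1..k-1} phi_{k-1,j} rho(k-j)]
            / [1 - sum_{j=1..k-1} phi_{k-1,j} rho(j)],
  phi_{k,j} = phi_{k-1,j} - phi_{kk} phi_{k-1,k-j},  j = 1..k-1.
Step k = 1:
  phi_11 = rho(1) = 0.6476.
Step k = 2:
  phi_22 = [rho(2) - phi_11 rho(1)] / [1 - phi_11 rho(1)] = [0.4097 - (0.6476)(0.6476)] / [1 - (0.6476)(0.6476)]
         = -0.00968576 / 0.58061424 = -0.016682.
  Update: phi_21 = phi_11 - phi_22 phi_11 = 0.6476 - (-0.016682)(0.6476) = 0.658403.
Step k = 3:
  phi_33 = [rho(3) - phi_21 rho(2) - phi_22 rho(1)] / [1 - phi_21 rho(1) - phi_22 rho(2)]
    numerator   = 0.3194 - (0.658403)(0.4097) - (-0.016682)(0.6476) = 0.06045542
    denominator = 1 - (0.658403)(0.6476) - (-0.016682)(0.4097) = 0.58045266
  phi_33 = 0.06045542 / 0.58045266 = 0.1042.
Therefore phi_{33} = 0.1042.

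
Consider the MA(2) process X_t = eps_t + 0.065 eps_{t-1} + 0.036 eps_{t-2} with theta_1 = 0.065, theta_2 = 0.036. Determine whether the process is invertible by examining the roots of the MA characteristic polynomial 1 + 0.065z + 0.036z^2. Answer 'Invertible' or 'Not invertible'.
\text{Invertible}

The MA(q) characteristic polynomial is P(z) = 1 + 0.065z + 0.036z^2.
Invertibility requires all roots to lie outside the unit circle, i.e. |z| > 1 for every root.
Set 1 + (0.065) z + (0.036) z^2 = 0, i.e. a z^2 + b z + c = 0 with a = 0.036, b = 0.065, c = 1.
Discriminant D = b^2 - 4ac = (0.065)^2 - 4*(0.036)*1 = 0.004225 - (0.144) = -0.139775.
D < 0, so the roots are the complex-conjugate pair z = (-b +/- i sqrt(-D)) / (2a) = -0.9028 +/- 5.1926i.
For a conjugate pair |z|^2 = z * conj(z) = (product of roots) = c/a = 1/(0.036) = 27.777778, so |z| = sqrt(27.777778) = 5.2705 for both roots.
Moduli of all roots: 5.2705, 5.2705.
All moduli strictly greater than 1? Yes.
Verdict: Invertible.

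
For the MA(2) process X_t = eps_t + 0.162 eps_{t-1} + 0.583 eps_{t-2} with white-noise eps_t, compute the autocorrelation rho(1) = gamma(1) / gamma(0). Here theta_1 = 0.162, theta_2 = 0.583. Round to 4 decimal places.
\rho(1) = 0.1877

For an MA(q) process with theta_0 = 1, the autocovariance is
  gamma(k) = sigma^2 * sum_{i=0..q-k} theta_i * theta_{i+k},
and rho(k) = gamma(k) / gamma(0). Sigma^2 cancels.
  numerator   = (1)*(0.162) + (0.162)*(0.583) = 0.256446.
  denominator = (1)^2 + (0.162)^2 + (0.583)^2 = 1.366133.
  rho(1) = 0.256446 / 1.366133 = 0.1877.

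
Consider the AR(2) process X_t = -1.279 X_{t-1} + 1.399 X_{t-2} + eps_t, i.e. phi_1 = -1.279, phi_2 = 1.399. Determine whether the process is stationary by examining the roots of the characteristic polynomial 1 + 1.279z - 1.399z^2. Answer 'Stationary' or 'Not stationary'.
\text{Not stationary}

The AR(p) characteristic polynomial is P(z) = 1 + 1.279z - 1.399z^2.
Stationarity requires all roots to lie outside the unit circle, i.e. |z| > 1 for every root.
Set 1 + (1.279) z + (-1.399) z^2 = 0, i.e. a z^2 + b z + c = 0 with a = -1.399, b = 1.279, c = 1.
Discriminant D = b^2 - 4ac = (1.279)^2 - 4*(-1.399)*1 = 1.635841 - (-5.596) = 7.231841.
D >= 0, so the roots are real: z = (-b +/- sqrt(D)) / (2a) = (-1.279 +/- 2.689208) / (-2.798).
  z_1 = (-1.279 + 2.689208) / (-2.798) = -0.504,   |z_1| = 0.504.
  z_2 = (-1.279 - 2.689208) / (-2.798) = 1.4182,   |z_2| = 1.4182.
Moduli of all roots: 0.5040, 1.4182.
All moduli strictly greater than 1? No.
Verdict: Not stationary.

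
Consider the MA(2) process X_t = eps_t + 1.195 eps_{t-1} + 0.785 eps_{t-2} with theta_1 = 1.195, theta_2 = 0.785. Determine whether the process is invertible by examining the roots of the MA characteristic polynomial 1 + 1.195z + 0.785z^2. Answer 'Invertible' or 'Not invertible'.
\text{Invertible}

The MA(q) characteristic polynomial is P(z) = 1 + 1.195z + 0.785z^2.
Invertibility requires all roots to lie outside the unit circle, i.e. |z| > 1 for every root.
Set 1 + (1.195) z + (0.785) z^2 = 0, i.e. a z^2 + b z + c = 0 with a = 0.785, b = 1.195, c = 1.
Discriminant D = b^2 - 4ac = (1.195)^2 - 4*(0.785)*1 = 1.428025 - (3.14) = -1.711975.
D < 0, so the roots are the complex-conjugate pair z = (-b +/- i sqrt(-D)) / (2a) = -0.7611 +/- 0.8334i.
For a conjugate pair |z|^2 = z * conj(z) = (product of roots) = c/a = 1/(0.785) = 1.273885, so |z| = sqrt(1.273885) = 1.1287 for both roots.
Moduli of all roots: 1.1287, 1.1287.
All moduli strictly greater than 1? Yes.
Verdict: Invertible.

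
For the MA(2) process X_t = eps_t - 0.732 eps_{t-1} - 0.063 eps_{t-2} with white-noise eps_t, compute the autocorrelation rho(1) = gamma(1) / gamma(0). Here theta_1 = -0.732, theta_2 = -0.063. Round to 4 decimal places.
\rho(1) = -0.4454

For an MA(q) process with theta_0 = 1, the autocovariance is
  gamma(k) = sigma^2 * sum_{i=0..q-k} theta_i * theta_{i+k},
and rho(k) = gamma(k) / gamma(0). Sigma^2 cancels.
  numerator   = (1)*(-0.732) + (-0.732)*(-0.063) = -0.685884.
  denominator = (1)^2 + (-0.732)^2 + (-0.063)^2 = 1.539793.
  rho(1) = -0.685884 / 1.539793 = -0.4454.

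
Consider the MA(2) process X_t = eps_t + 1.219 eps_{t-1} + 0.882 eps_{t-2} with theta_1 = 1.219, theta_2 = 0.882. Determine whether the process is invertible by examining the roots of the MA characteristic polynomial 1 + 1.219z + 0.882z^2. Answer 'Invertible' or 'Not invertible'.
\text{Invertible}

The MA(q) characteristic polynomial is P(z) = 1 + 1.219z + 0.882z^2.
Invertibility requires all roots to lie outside the unit circle, i.e. |z| > 1 for every root.
Set 1 + (1.219) z + (0.882) z^2 = 0, i.e. a z^2 + b z + c = 0 with a = 0.882, b = 1.219, c = 1.
Discriminant D = b^2 - 4ac = (1.219)^2 - 4*(0.882)*1 = 1.485961 - (3.528) = -2.042039.
D < 0, so the roots are the complex-conjugate pair z = (-b +/- i sqrt(-D)) / (2a) = -0.691 +/- 0.8101i.
For a conjugate pair |z|^2 = z * conj(z) = (product of roots) = c/a = 1/(0.882) = 1.133787, so |z| = sqrt(1.133787) = 1.0648 for both roots.
Moduli of all roots: 1.0648, 1.0648.
All moduli strictly greater than 1? Yes.
Verdict: Invertible.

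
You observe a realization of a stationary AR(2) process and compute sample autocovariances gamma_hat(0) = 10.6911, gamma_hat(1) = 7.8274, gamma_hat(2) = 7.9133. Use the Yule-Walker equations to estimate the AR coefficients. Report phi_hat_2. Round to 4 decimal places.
\hat\phi_{2} = 0.4400

The Yule-Walker equations for an AR(p) process read, in matrix form,
  Gamma_p phi = r_p,   with   (Gamma_p)_{ij} = gamma(|i - j|),
                       (r_p)_i = gamma(i),   i,j = 1..p.
Substitute the sample gammas (Toeplitz matrix and right-hand side of size 2):
  Gamma_p = [[10.6911, 7.8274], [7.8274, 10.6911]]
  r_p     = [7.8274, 7.9133]
Written out:
  10.6911 phi_1 + 7.8274 phi_2 = 7.8274
  7.8274 phi_1 + 10.6911 phi_2 = 7.9133
Solve by Cramer's rule:
  det = gamma(0)^2 - gamma(1)^2 = (10.6911)^2 - (7.8274)^2 = 114.29961921 - 61.26819076 = 53.03142845
  phi_hat_1 = [gamma(1) gamma(0) - gamma(1) gamma(2)] / det = [(7.8274)(10.6911) - (7.8274)(7.9133)] / 53.03142845 = 21.74295172 / 53.03142845 = 0.41
  phi_hat_2 = [gamma(0) gamma(2) - gamma(1)^2] / det = [(10.6911)(7.9133) - (7.8274)^2] / 53.03142845 = 23.33369087 / 53.03142845 = 0.44
So phi_hat = [0.4100, 0.4400].
Therefore phi_hat_2 = 0.4400.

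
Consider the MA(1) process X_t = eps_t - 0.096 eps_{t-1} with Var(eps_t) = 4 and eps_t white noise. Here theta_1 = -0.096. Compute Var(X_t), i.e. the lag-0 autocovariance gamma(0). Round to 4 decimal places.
\gamma(0) = 4.0369

For an MA(q) process X_t = eps_t + sum_i theta_i eps_{t-i} with
Var(eps_t) = sigma^2, the variance is
  gamma(0) = sigma^2 * (1 + sum_i theta_i^2).
  sum_i theta_i^2 = (-0.096)^2 = 0.009216.
  gamma(0) = 4 * (1 + 0.009216) = 4 * 1.009216 = 4.036864, which rounds to 4.0369.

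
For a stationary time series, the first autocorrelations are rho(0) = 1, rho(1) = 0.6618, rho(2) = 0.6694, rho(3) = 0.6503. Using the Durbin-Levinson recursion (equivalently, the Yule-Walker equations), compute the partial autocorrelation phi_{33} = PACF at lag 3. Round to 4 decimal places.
\phi_{33} = 0.2511

The PACF at lag k is phi_{kk}, the last component of the solution
to the Yule-Walker system G_k phi = r_k where
  (G_k)_{ij} = rho(|i - j|), (r_k)_i = rho(i), i,j = 1..k.
Equivalently, Durbin-Levinson gives phi_{kk} iteratively:
  phi_{11} = rho(1)
  phi_{kk} = [rho(k) - sum_{j=1..k-1} phi_{k-1,j} rho(k-j)]
            / [1 - sum_{j=1..k-1} phi_{k-1,j} rho(j)],
  phi_{k,j} = phi_{k-1,j} - phi_{kk} phi_{k-1,k-j},  j = 1..k-1.
Step k = 1:
  phi_11 = rho(1) = 0.6618.
Step k = 2:
  phi_22 = [rho(2) - phi_11 rho(1)] / [1 - phi_11 rho(1)] = [0.6694 - (0.6618)(0.6618)] / [1 - (0.6618)(0.6618)]
         = 0.23142076 / 0.56202076 = 0.411766.
  Update: phi_21 = phi_11 - phi_22 phi_11 = 0.6618 - (0.411766)(0.6618) = 0.389294.
Step k = 3:
  phi_33 = [rho(3) - phi_21 rho(2) - phi_22 rho(1)] / [1 - phi_21 rho(1) - phi_22 rho(2)]
    numerator   = 0.6503 - (0.389294)(0.6694) - (0.411766)(0.6618) = 0.11720046
    denominator = 1 - (0.389294)(0.6618) - (0.411766)(0.6694) = 0.46672967
  phi_33 = 0.11720046 / 0.46672967 = 0.2511.
Therefore phi_{33} = 0.2511.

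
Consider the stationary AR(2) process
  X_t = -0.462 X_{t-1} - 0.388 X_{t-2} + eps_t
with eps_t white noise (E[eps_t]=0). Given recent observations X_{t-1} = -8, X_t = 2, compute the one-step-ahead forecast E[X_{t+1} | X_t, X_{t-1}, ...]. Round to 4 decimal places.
E[X_{t+1} \mid \mathcal F_t] = 2.1800

For an AR(p) model X_t = c + sum_i phi_i X_{t-i} + eps_t, the
one-step-ahead conditional mean is
  E[X_{t+1} | X_t, ...] = c + sum_i phi_i X_{t+1-i}.
Substitute known values:
  E[X_{t+1} | ...] = (-0.462) * (2) + (-0.388) * (-8)
                   = 2.1800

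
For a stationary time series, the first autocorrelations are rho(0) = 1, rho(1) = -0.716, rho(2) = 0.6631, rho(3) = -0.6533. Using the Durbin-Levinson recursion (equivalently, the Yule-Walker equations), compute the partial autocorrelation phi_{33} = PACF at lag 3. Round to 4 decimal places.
\phi_{33} = -0.2360

The PACF at lag k is phi_{kk}, the last component of the solution
to the Yule-Walker system G_k phi = r_k where
  (G_k)_{ij} = rho(|i - j|), (r_k)_i = rho(i), i,j = 1..k.
Equivalently, Durbin-Levinson gives phi_{kk} iteratively:
  phi_{11} = rho(1)
  phi_{kk} = [rho(k) - sum_{j=1..k-1} phi_{k-1,j} rho(k-j)]
            / [1 - sum_{j=1..k-1} phi_{k-1,j} rho(j)],
  phi_{k,j} = phi_{k-1,j} - phi_{kk} phi_{k-1,k-j},  j = 1..k-1.
Step k = 1:
  phi_11 = rho(1) = -0.716.
Step k = 2:
  phi_22 = [rho(2) - phi_11 rho(1)] / [1 - phi_11 rho(1)] = [0.6631 - (-0.716)(-0.716)] / [1 - (-0.716)(-0.716)]
         = 0.150444 / 0.487344 = 0.308702.
  Update: phi_21 = phi_11 - phi_22 phi_11 = -0.716 - (0.308702)(-0.716) = -0.494969.
Step k = 3:
  phi_33 = [rho(3) - phi_21 rho(2) - phi_22 rho(1)] / [1 - phi_21 rho(1) - phi_22 rho(2)]
    numerator   = -0.6533 - (-0.494969)(0.6631) - (0.308702)(-0.716) = -0.10405521
    denominator = 1 - (-0.494969)(-0.716) - (0.308702)(0.6631) = 0.44090166
  phi_33 = -0.10405521 / 0.44090166 = -0.236.
Therefore phi_{33} = -0.2360.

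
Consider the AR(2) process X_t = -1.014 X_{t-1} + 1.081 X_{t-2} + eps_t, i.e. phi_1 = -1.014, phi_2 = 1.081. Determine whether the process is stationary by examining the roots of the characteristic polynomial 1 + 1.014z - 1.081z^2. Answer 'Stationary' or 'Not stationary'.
\text{Not stationary}

The AR(p) characteristic polynomial is P(z) = 1 + 1.014z - 1.081z^2.
Stationarity requires all roots to lie outside the unit circle, i.e. |z| > 1 for every root.
Set 1 + (1.014) z + (-1.081) z^2 = 0, i.e. a z^2 + b z + c = 0 with a = -1.081, b = 1.014, c = 1.
Discriminant D = b^2 - 4ac = (1.014)^2 - 4*(-1.081)*1 = 1.028196 - (-4.324) = 5.352196.
D >= 0, so the roots are real: z = (-b +/- sqrt(D)) / (2a) = (-1.014 +/- 2.313481) / (-2.162).
  z_1 = (-1.014 + 2.313481) / (-2.162) = -0.6011,   |z_1| = 0.6011.
  z_2 = (-1.014 - 2.313481) / (-2.162) = 1.5391,   |z_2| = 1.5391.
Moduli of all roots: 0.6011, 1.5391.
All moduli strictly greater than 1? No.
Verdict: Not stationary.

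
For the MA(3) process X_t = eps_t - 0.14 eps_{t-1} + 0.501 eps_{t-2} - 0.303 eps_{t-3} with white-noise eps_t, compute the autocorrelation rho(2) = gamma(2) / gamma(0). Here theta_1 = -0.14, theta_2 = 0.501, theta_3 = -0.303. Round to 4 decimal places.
\rho(2) = 0.3989

For an MA(q) process with theta_0 = 1, the autocovariance is
  gamma(k) = sigma^2 * sum_{i=0..q-k} theta_i * theta_{i+k},
and rho(k) = gamma(k) / gamma(0). Sigma^2 cancels.
  numerator   = (1)*(0.501) + (-0.14)*(-0.303) = 0.54342.
  denominator = (1)^2 + (-0.14)^2 + (0.501)^2 + (-0.303)^2 = 1.36241.
  rho(2) = 0.54342 / 1.36241 = 0.3989.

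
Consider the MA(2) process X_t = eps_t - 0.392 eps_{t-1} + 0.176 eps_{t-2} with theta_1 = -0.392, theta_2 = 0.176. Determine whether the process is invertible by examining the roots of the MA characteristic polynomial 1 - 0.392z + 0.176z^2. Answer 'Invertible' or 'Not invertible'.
\text{Invertible}

The MA(q) characteristic polynomial is P(z) = 1 - 0.392z + 0.176z^2.
Invertibility requires all roots to lie outside the unit circle, i.e. |z| > 1 for every root.
Set 1 + (-0.392) z + (0.176) z^2 = 0, i.e. a z^2 + b z + c = 0 with a = 0.176, b = -0.392, c = 1.
Discriminant D = b^2 - 4ac = (-0.392)^2 - 4*(0.176)*1 = 0.153664 - (0.704) = -0.550336.
D < 0, so the roots are the complex-conjugate pair z = (-b +/- i sqrt(-D)) / (2a) = 1.1136 +/- 2.1075i.
For a conjugate pair |z|^2 = z * conj(z) = (product of roots) = c/a = 1/(0.176) = 5.681818, so |z| = sqrt(5.681818) = 2.3837 for both roots.
Moduli of all roots: 2.3837, 2.3837.
All moduli strictly greater than 1? Yes.
Verdict: Invertible.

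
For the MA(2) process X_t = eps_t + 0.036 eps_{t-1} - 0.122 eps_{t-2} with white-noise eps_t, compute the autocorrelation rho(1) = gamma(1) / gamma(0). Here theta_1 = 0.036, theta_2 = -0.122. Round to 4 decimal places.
\rho(1) = 0.0311

For an MA(q) process with theta_0 = 1, the autocovariance is
  gamma(k) = sigma^2 * sum_{i=0..q-k} theta_i * theta_{i+k},
and rho(k) = gamma(k) / gamma(0). Sigma^2 cancels.
  numerator   = (1)*(0.036) + (0.036)*(-0.122) = 0.031608.
  denominator = (1)^2 + (0.036)^2 + (-0.122)^2 = 1.01618.
  rho(1) = 0.031608 / 1.01618 = 0.0311.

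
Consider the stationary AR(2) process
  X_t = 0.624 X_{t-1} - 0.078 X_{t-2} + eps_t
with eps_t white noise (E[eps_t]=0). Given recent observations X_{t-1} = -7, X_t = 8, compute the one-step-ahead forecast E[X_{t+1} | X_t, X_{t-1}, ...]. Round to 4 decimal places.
E[X_{t+1} \mid \mathcal F_t] = 5.5380

For an AR(p) model X_t = c + sum_i phi_i X_{t-i} + eps_t, the
one-step-ahead conditional mean is
  E[X_{t+1} | X_t, ...] = c + sum_i phi_i X_{t+1-i}.
Substitute known values:
  E[X_{t+1} | ...] = (0.624) * (8) + (-0.078) * (-7)
                   = 5.5380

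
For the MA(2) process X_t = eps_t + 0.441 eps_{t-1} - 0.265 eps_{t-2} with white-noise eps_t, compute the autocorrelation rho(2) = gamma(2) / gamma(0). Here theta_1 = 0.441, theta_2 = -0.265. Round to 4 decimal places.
\rho(2) = -0.2095

For an MA(q) process with theta_0 = 1, the autocovariance is
  gamma(k) = sigma^2 * sum_{i=0..q-k} theta_i * theta_{i+k},
and rho(k) = gamma(k) / gamma(0). Sigma^2 cancels.
  numerator   = (1)*(-0.265) = -0.265.
  denominator = (1)^2 + (0.441)^2 + (-0.265)^2 = 1.264706.
  rho(2) = -0.265 / 1.264706 = -0.2095.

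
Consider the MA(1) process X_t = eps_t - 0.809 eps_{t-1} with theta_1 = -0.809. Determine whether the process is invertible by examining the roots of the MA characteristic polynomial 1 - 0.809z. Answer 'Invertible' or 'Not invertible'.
\text{Invertible}

The MA(q) characteristic polynomial is P(z) = 1 - 0.809z.
Invertibility requires all roots to lie outside the unit circle, i.e. |z| > 1 for every root.
This is linear in z: 1 + (-0.809) z = 0  =>  z = -1/(-0.809) = 1.236094,  |z| = 1.236094.
Moduli of all roots: 1.2361.
All moduli strictly greater than 1? Yes.
Verdict: Invertible.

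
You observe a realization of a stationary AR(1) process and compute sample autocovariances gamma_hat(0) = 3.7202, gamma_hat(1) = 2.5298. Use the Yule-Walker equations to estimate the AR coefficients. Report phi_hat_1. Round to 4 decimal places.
\hat\phi_{1} = 0.6800

The Yule-Walker equations for an AR(p) process read, in matrix form,
  Gamma_p phi = r_p,   with   (Gamma_p)_{ij} = gamma(|i - j|),
                       (r_p)_i = gamma(i),   i,j = 1..p.
Substitute the sample gammas (Toeplitz matrix and right-hand side of size 1):
  Gamma_p = [[3.7202]]
  r_p     = [2.5298]
With p = 1 this is the single equation gamma(0) phi_1 = gamma(1):
  phi_hat_1 = gamma(1) / gamma(0) = 2.5298 / 3.7202 = 0.6800.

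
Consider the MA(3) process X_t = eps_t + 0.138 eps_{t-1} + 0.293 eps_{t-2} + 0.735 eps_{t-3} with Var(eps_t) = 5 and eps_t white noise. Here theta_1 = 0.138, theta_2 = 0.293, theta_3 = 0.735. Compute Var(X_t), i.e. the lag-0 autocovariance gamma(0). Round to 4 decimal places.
\gamma(0) = 8.2256

For an MA(q) process X_t = eps_t + sum_i theta_i eps_{t-i} with
Var(eps_t) = sigma^2, the variance is
  gamma(0) = sigma^2 * (1 + sum_i theta_i^2).
  sum_i theta_i^2 = (0.138)^2 + (0.293)^2 + (0.735)^2 = 0.019044 + 0.085849 + 0.540225 = 0.645118.
  gamma(0) = 5 * (1 + 0.645118) = 5 * 1.645118 = 8.22559, which rounds to 8.2256.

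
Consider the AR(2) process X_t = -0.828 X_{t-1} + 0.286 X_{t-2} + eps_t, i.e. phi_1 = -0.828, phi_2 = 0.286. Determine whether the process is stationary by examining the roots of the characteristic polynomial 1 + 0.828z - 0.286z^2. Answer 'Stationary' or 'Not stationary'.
\text{Not stationary}

The AR(p) characteristic polynomial is P(z) = 1 + 0.828z - 0.286z^2.
Stationarity requires all roots to lie outside the unit circle, i.e. |z| > 1 for every root.
Set 1 + (0.828) z + (-0.286) z^2 = 0, i.e. a z^2 + b z + c = 0 with a = -0.286, b = 0.828, c = 1.
Discriminant D = b^2 - 4ac = (0.828)^2 - 4*(-0.286)*1 = 0.685584 - (-1.144) = 1.829584.
D >= 0, so the roots are real: z = (-b +/- sqrt(D)) / (2a) = (-0.828 +/- 1.352621) / (-0.572).
  z_1 = (-0.828 + 1.352621) / (-0.572) = -0.9172,   |z_1| = 0.9172.
  z_2 = (-0.828 - 1.352621) / (-0.572) = 3.8123,   |z_2| = 3.8123.
Moduli of all roots: 0.9172, 3.8123.
All moduli strictly greater than 1? No.
Verdict: Not stationary.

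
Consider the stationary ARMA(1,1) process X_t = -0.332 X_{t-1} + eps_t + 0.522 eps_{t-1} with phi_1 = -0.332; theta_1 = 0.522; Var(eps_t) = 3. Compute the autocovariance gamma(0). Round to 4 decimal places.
\gamma(0) = 3.1217

Multiply the model equation by X_{t-k} and take expectations. With theta_0 = psi_0 = 1 and psi_j the MA(infinity) weights, this gives
  gamma(k) - sum_i phi_i gamma(k-i) = c_k,
  c_k = sigma^2 * sum_{j=k..q} theta_j psi_{j-k}   (c_k = 0 for k > q),
using gamma(-m) = gamma(m).
psi-weights needed (psi_j = theta_j + sum_i phi_i psi_{j-i}):
  psi_1 = theta_1 + phi_1 = 0.522 + (-0.332) = 0.19
Right-hand sides:
  c_0 = sigma^2 (1 + theta_1 psi_1) = 3 * (1 + (0.522)(0.19)) = 3 * 1.09918 = 3.29754
  c_1 = sigma^2 theta_1 = 3 * (0.522) = 1.566
  c_2 = 0
Equations for k = 0 and k = 1 (AR order 1):
  gamma(0) = phi_1 gamma(1) + c_0
  gamma(1) = phi_1 gamma(0) + c_1
Substituting the second into the first: gamma(0) (1 - phi_1^2) = c_0 + phi_1 c_1, so
  gamma(0) = (c_0 + phi_1 c_1) / (1 - phi_1^2) = (3.29754 + (-0.332)(1.566)) / (1 - (-0.332)^2) = 2.777628 / 0.889776 = 3.121716.
Therefore gamma(0) = 3.1217 (to 4 decimal places).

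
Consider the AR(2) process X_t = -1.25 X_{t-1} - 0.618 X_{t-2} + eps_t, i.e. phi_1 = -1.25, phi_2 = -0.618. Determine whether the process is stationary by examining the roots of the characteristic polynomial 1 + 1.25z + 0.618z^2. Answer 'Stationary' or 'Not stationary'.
\text{Stationary}

The AR(p) characteristic polynomial is P(z) = 1 + 1.25z + 0.618z^2.
Stationarity requires all roots to lie outside the unit circle, i.e. |z| > 1 for every root.
Set 1 + (1.25) z + (0.618) z^2 = 0, i.e. a z^2 + b z + c = 0 with a = 0.618, b = 1.25, c = 1.
Discriminant D = b^2 - 4ac = (1.25)^2 - 4*(0.618)*1 = 1.5625 - (2.472) = -0.9095.
D < 0, so the roots are the complex-conjugate pair z = (-b +/- i sqrt(-D)) / (2a) = -1.0113 +/- 0.7716i.
For a conjugate pair |z|^2 = z * conj(z) = (product of roots) = c/a = 1/(0.618) = 1.618123, so |z| = sqrt(1.618123) = 1.2721 for both roots.
Moduli of all roots: 1.2721, 1.2721.
All moduli strictly greater than 1? Yes.
Verdict: Stationary.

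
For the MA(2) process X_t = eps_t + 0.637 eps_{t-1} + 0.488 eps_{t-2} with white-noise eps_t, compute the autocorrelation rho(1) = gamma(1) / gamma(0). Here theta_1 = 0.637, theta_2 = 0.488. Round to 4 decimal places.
\rho(1) = 0.5766

For an MA(q) process with theta_0 = 1, the autocovariance is
  gamma(k) = sigma^2 * sum_{i=0..q-k} theta_i * theta_{i+k},
and rho(k) = gamma(k) / gamma(0). Sigma^2 cancels.
  numerator   = (1)*(0.637) + (0.637)*(0.488) = 0.947856.
  denominator = (1)^2 + (0.637)^2 + (0.488)^2 = 1.643913.
  rho(1) = 0.947856 / 1.643913 = 0.5766.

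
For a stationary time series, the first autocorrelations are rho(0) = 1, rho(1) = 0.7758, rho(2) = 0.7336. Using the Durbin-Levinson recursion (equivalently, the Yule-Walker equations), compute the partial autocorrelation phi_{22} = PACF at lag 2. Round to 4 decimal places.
\phi_{22} = 0.3309

The PACF at lag k is phi_{kk}, the last component of the solution
to the Yule-Walker system G_k phi = r_k where
  (G_k)_{ij} = rho(|i - j|), (r_k)_i = rho(i), i,j = 1..k.
Equivalently, Durbin-Levinson gives phi_{kk} iteratively:
  phi_{11} = rho(1)
  phi_{kk} = [rho(k) - sum_{j=1..k-1} phi_{k-1,j} rho(k-j)]
            / [1 - sum_{j=1..k-1} phi_{k-1,j} rho(j)],
  phi_{k,j} = phi_{k-1,j} - phi_{kk} phi_{k-1,k-j},  j = 1..k-1.
Step k = 1:
  phi_11 = rho(1) = 0.7758.
Step k = 2:
  phi_22 = [rho(2) - phi_11 rho(1)] / [1 - phi_11 rho(1)] = [0.7336 - (0.7758)(0.7758)] / [1 - (0.7758)(0.7758)]
         = 0.13173436 / 0.39813436 = 0.3309.
Therefore phi_{22} = 0.3309.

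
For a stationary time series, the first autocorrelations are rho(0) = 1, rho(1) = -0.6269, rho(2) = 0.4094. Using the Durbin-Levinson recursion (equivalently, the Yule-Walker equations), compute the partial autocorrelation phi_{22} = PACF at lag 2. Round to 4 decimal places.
\phi_{22} = 0.0270

The PACF at lag k is phi_{kk}, the last component of the solution
to the Yule-Walker system G_k phi = r_k where
  (G_k)_{ij} = rho(|i - j|), (r_k)_i = rho(i), i,j = 1..k.
Equivalently, Durbin-Levinson gives phi_{kk} iteratively:
  phi_{11} = rho(1)
  phi_{kk} = [rho(k) - sum_{j=1..k-1} phi_{k-1,j} rho(k-j)]
            / [1 - sum_{j=1..k-1} phi_{k-1,j} rho(j)],
  phi_{k,j} = phi_{k-1,j} - phi_{kk} phi_{k-1,k-j},  j = 1..k-1.
Step k = 1:
  phi_11 = rho(1) = -0.6269.
Step k = 2:
  phi_22 = [rho(2) - phi_11 rho(1)] / [1 - phi_11 rho(1)] = [0.4094 - (-0.6269)(-0.6269)] / [1 - (-0.6269)(-0.6269)]
         = 0.01639639 / 0.60699639 = 0.027.
Therefore phi_{22} = 0.0270.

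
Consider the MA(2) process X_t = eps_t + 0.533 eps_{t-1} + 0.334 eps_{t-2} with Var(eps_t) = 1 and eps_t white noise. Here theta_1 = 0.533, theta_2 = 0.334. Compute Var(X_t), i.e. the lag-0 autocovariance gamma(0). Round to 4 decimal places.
\gamma(0) = 1.3956

For an MA(q) process X_t = eps_t + sum_i theta_i eps_{t-i} with
Var(eps_t) = sigma^2, the variance is
  gamma(0) = sigma^2 * (1 + sum_i theta_i^2).
  sum_i theta_i^2 = (0.533)^2 + (0.334)^2 = 0.284089 + 0.111556 = 0.395645.
  gamma(0) = 1 * (1 + 0.395645) = 1 * 1.395645 = 1.395645, which rounds to 1.3956.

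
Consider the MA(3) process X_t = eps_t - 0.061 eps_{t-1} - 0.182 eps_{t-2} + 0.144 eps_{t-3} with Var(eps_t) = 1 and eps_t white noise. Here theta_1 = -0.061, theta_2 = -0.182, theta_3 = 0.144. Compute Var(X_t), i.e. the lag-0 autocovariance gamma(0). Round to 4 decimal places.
\gamma(0) = 1.0576

For an MA(q) process X_t = eps_t + sum_i theta_i eps_{t-i} with
Var(eps_t) = sigma^2, the variance is
  gamma(0) = sigma^2 * (1 + sum_i theta_i^2).
  sum_i theta_i^2 = (-0.061)^2 + (-0.182)^2 + (0.144)^2 = 0.003721 + 0.033124 + 0.020736 = 0.057581.
  gamma(0) = 1 * (1 + 0.057581) = 1 * 1.057581 = 1.057581, which rounds to 1.0576.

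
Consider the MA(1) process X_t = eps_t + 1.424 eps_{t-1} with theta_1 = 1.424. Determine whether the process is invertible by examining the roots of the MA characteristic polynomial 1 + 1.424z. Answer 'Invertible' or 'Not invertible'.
\text{Not invertible}

The MA(q) characteristic polynomial is P(z) = 1 + 1.424z.
Invertibility requires all roots to lie outside the unit circle, i.e. |z| > 1 for every root.
This is linear in z: 1 + (1.424) z = 0  =>  z = -1/(1.424) = -0.702247,  |z| = 0.702247.
Moduli of all roots: 0.7022.
All moduli strictly greater than 1? No.
Verdict: Not invertible.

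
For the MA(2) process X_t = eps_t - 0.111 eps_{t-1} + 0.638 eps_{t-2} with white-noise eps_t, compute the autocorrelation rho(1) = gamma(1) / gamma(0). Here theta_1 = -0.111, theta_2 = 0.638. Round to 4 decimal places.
\rho(1) = -0.1281

For an MA(q) process with theta_0 = 1, the autocovariance is
  gamma(k) = sigma^2 * sum_{i=0..q-k} theta_i * theta_{i+k},
and rho(k) = gamma(k) / gamma(0). Sigma^2 cancels.
  numerator   = (1)*(-0.111) + (-0.111)*(0.638) = -0.181818.
  denominator = (1)^2 + (-0.111)^2 + (0.638)^2 = 1.419365.
  rho(1) = -0.181818 / 1.419365 = -0.1281.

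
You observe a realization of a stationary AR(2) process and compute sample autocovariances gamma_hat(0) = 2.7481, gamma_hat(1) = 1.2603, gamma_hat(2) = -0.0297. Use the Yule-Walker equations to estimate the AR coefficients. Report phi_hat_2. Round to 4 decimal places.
\hat\phi_{2} = -0.2800

The Yule-Walker equations for an AR(p) process read, in matrix form,
  Gamma_p phi = r_p,   with   (Gamma_p)_{ij} = gamma(|i - j|),
                       (r_p)_i = gamma(i),   i,j = 1..p.
Substitute the sample gammas (Toeplitz matrix and right-hand side of size 2):
  Gamma_p = [[2.7481, 1.2603], [1.2603, 2.7481]]
  r_p     = [1.2603, -0.0297]
Written out:
  2.7481 phi_1 + 1.2603 phi_2 = 1.2603
  1.2603 phi_1 + 2.7481 phi_2 = -0.0297
Solve by Cramer's rule:
  det = gamma(0)^2 - gamma(1)^2 = (2.7481)^2 - (1.2603)^2 = 7.55205361 - 1.58835609 = 5.96369752
  phi_hat_1 = [gamma(1) gamma(0) - gamma(1) gamma(2)] / det = [(1.2603)(2.7481) - (1.2603)(-0.0297)] / 5.96369752 = 3.50086134 / 5.96369752 = 0.587
  phi_hat_2 = [gamma(0) gamma(2) - gamma(1)^2] / det = [(2.7481)(-0.0297) - (1.2603)^2] / 5.96369752 = -1.66997466 / 5.96369752 = -0.28
So phi_hat = [0.5870, -0.2800].
Therefore phi_hat_2 = -0.2800.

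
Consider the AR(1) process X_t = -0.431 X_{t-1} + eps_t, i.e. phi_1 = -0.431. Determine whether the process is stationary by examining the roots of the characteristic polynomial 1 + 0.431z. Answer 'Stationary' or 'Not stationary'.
\text{Stationary}

The AR(p) characteristic polynomial is P(z) = 1 + 0.431z.
Stationarity requires all roots to lie outside the unit circle, i.e. |z| > 1 for every root.
This is linear in z: 1 + (0.431) z = 0  =>  z = -1/(0.431) = -2.320186,  |z| = 2.320186.
Moduli of all roots: 2.3202.
All moduli strictly greater than 1? Yes.
Verdict: Stationary.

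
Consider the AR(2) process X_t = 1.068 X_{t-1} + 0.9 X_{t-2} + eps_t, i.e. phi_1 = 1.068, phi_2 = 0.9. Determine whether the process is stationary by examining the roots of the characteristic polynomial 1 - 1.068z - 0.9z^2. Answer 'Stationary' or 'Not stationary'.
\text{Not stationary}

The AR(p) characteristic polynomial is P(z) = 1 - 1.068z - 0.9z^2.
Stationarity requires all roots to lie outside the unit circle, i.e. |z| > 1 for every root.
Set 1 + (-1.068) z + (-0.9) z^2 = 0, i.e. a z^2 + b z + c = 0 with a = -0.9, b = -1.068, c = 1.
Discriminant D = b^2 - 4ac = (-1.068)^2 - 4*(-0.9)*1 = 1.140624 - (-3.6) = 4.740624.
D >= 0, so the roots are real: z = (-b +/- sqrt(D)) / (2a) = (1.068 +/- 2.177297) / (-1.8).
  z_1 = (1.068 + 2.177297) / (-1.8) = -1.8029,   |z_1| = 1.8029.
  z_2 = (1.068 - 2.177297) / (-1.8) = 0.6163,   |z_2| = 0.6163.
Moduli of all roots: 1.8029, 0.6163.
All moduli strictly greater than 1? No.
Verdict: Not stationary.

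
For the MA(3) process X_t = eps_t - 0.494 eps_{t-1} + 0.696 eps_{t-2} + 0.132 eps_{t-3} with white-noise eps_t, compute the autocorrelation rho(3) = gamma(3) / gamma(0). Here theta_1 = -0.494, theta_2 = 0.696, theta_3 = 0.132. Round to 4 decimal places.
\rho(3) = 0.0756

For an MA(q) process with theta_0 = 1, the autocovariance is
  gamma(k) = sigma^2 * sum_{i=0..q-k} theta_i * theta_{i+k},
and rho(k) = gamma(k) / gamma(0). Sigma^2 cancels.
  numerator   = (1)*(0.132) = 0.132.
  denominator = (1)^2 + (-0.494)^2 + (0.696)^2 + (0.132)^2 = 1.745876.
  rho(3) = 0.132 / 1.745876 = 0.0756.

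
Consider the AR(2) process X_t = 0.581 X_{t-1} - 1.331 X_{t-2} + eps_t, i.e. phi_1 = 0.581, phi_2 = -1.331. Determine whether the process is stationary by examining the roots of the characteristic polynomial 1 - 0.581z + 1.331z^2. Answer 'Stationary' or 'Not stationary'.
\text{Not stationary}

The AR(p) characteristic polynomial is P(z) = 1 - 0.581z + 1.331z^2.
Stationarity requires all roots to lie outside the unit circle, i.e. |z| > 1 for every root.
Set 1 + (-0.581) z + (1.331) z^2 = 0, i.e. a z^2 + b z + c = 0 with a = 1.331, b = -0.581, c = 1.
Discriminant D = b^2 - 4ac = (-0.581)^2 - 4*(1.331)*1 = 0.337561 - (5.324) = -4.986439.
D < 0, so the roots are the complex-conjugate pair z = (-b +/- i sqrt(-D)) / (2a) = 0.2183 +/- 0.8389i.
For a conjugate pair |z|^2 = z * conj(z) = (product of roots) = c/a = 1/(1.331) = 0.751315, so |z| = sqrt(0.751315) = 0.8668 for both roots.
Moduli of all roots: 0.8668, 0.8668.
All moduli strictly greater than 1? No.
Verdict: Not stationary.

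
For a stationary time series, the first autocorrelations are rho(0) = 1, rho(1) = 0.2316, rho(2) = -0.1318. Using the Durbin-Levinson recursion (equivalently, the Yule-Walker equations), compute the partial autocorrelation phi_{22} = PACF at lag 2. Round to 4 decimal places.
\phi_{22} = -0.1959

The PACF at lag k is phi_{kk}, the last component of the solution
to the Yule-Walker system G_k phi = r_k where
  (G_k)_{ij} = rho(|i - j|), (r_k)_i = rho(i), i,j = 1..k.
Equivalently, Durbin-Levinson gives phi_{kk} iteratively:
  phi_{11} = rho(1)
  phi_{kk} = [rho(k) - sum_{j=1..k-1} phi_{k-1,j} rho(k-j)]
            / [1 - sum_{j=1..k-1} phi_{k-1,j} rho(j)],
  phi_{k,j} = phi_{k-1,j} - phi_{kk} phi_{k-1,k-j},  j = 1..k-1.
Step k = 1:
  phi_11 = rho(1) = 0.2316.
Step k = 2:
  phi_22 = [rho(2) - phi_11 rho(1)] / [1 - phi_11 rho(1)] = [-0.1318 - (0.2316)(0.2316)] / [1 - (0.2316)(0.2316)]
         = -0.18543856 / 0.94636144 = -0.1959.
Therefore phi_{22} = -0.1959.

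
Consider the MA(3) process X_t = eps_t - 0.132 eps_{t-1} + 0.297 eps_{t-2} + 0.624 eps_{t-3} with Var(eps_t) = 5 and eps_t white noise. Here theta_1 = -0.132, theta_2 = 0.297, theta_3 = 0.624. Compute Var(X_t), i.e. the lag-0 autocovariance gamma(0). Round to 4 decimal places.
\gamma(0) = 7.4750

For an MA(q) process X_t = eps_t + sum_i theta_i eps_{t-i} with
Var(eps_t) = sigma^2, the variance is
  gamma(0) = sigma^2 * (1 + sum_i theta_i^2).
  sum_i theta_i^2 = (-0.132)^2 + (0.297)^2 + (0.624)^2 = 0.017424 + 0.088209 + 0.389376 = 0.495009.
  gamma(0) = 5 * (1 + 0.495009) = 5 * 1.495009 = 7.475045, which rounds to 7.4750.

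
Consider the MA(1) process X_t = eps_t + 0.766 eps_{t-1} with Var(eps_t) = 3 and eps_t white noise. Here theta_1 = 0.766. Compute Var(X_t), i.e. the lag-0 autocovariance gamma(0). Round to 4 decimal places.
\gamma(0) = 4.7603

For an MA(q) process X_t = eps_t + sum_i theta_i eps_{t-i} with
Var(eps_t) = sigma^2, the variance is
  gamma(0) = sigma^2 * (1 + sum_i theta_i^2).
  sum_i theta_i^2 = (0.766)^2 = 0.586756.
  gamma(0) = 3 * (1 + 0.586756) = 3 * 1.586756 = 4.760268, which rounds to 4.7603.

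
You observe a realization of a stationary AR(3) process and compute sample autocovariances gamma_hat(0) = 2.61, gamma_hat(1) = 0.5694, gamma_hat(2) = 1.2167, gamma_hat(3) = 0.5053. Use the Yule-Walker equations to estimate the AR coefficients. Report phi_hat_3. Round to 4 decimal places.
\hat\phi_{3} = 0.0530

The Yule-Walker equations for an AR(p) process read, in matrix form,
  Gamma_p phi = r_p,   with   (Gamma_p)_{ij} = gamma(|i - j|),
                       (r_p)_i = gamma(i),   i,j = 1..p.
Substitute the sample gammas (Toeplitz matrix and right-hand side of size 3):
  Gamma_p = [[2.61, 0.5694, 1.2167], [0.5694, 2.61, 0.5694], [1.2167, 0.5694, 2.61]]
  r_p     = [0.5694, 1.2167, 0.5053]
Written out (R1..R3):
  (R1) 2.61 phi_1 + 0.5694 phi_2 + 1.2167 phi_3 = 0.5694
  (R2) 0.5694 phi_1 + 2.61 phi_2 + 0.5694 phi_3 = 1.2167
  (R3) 1.2167 phi_1 + 0.5694 phi_2 + 2.61 phi_3 = 0.5053
Gaussian elimination:
  R2 <- R2 - (0.5694/2.61) R1 = R2 - (0.218161) R1:  2.485779 phi_2 + 0.303964 phi_3 = 1.092479
  R3 <- R3 - (1.2167/2.61) R1 = R3 - (0.466169) R1:  0.303964 phi_2 + 2.042813 phi_3 = 0.239864
  R3 <- R3 - (0.303964/2.485779) R2 = R3 - (0.122281) R2:  2.005644 phi_3 = 0.106274
Back-substitution:
  phi_hat_3 = 0.106274 / 2.005644 = 0.052988
  phi_hat_2 = (1.092479 - (0.303964)(0.052988)) / 2.485779 = 0.433012
  phi_hat_1 = (0.5694 - (0.5694)(0.433012) - (1.2167)(0.052988)) / 2.61 = 0.098993
So phi_hat = [0.0990, 0.4330, 0.0530].
Therefore phi_hat_3 = 0.0530.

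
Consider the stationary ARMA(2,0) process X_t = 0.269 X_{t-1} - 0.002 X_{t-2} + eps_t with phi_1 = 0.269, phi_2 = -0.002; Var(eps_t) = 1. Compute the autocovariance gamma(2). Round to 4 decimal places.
\gamma(2) = 0.0757

Multiply the model equation by X_{t-k} and take expectations. With theta_0 = psi_0 = 1 and psi_j the MA(infinity) weights, this gives
  gamma(k) - sum_i phi_i gamma(k-i) = c_k,
  c_k = sigma^2 * sum_{j=k..q} theta_j psi_{j-k}   (c_k = 0 for k > q),
using gamma(-m) = gamma(m).
Pure AR (q = 0): c_0 = sigma^2 = 1, c_k = 0 for k >= 1.
Equations for k = 0, 1, 2 (AR order 2, c_2 = 0):
  (E0) gamma(0) = phi_1 gamma(1) + phi_2 gamma(2) + c_0
  (E1) gamma(1) = phi_1 gamma(0) + phi_2 gamma(1) + c_1
  (E2) gamma(2) = phi_1 gamma(1) + phi_2 gamma(0)
From (E1): gamma(1) = A gamma(0) + B with
  A = phi_1 / (1 - phi_2) = 0.269 / 1.002 = 0.268463,   B = c_1 / (1 - phi_2) = 0 / 1.002 = 0.
Insert (E2) into (E0): gamma(0) (1 - phi_2^2) = phi_1 (1 + phi_2) gamma(1) + c_0.
  phi_1 (1 + phi_2) = (0.269)(0.998) = 0.268462,   1 - phi_2^2 = 0.999996.
Replace gamma(1) by A gamma(0) + B and collect gamma(0):
  gamma(0) [0.999996 - (0.268462)(0.268463)] = c_0 = 1
  gamma(0) * 0.927924 = 1
  gamma(0) = 1 / 0.927924 = 1.077675.
  gamma(1) = A gamma(0) = (0.268463)(1.077675) = 0.289316.
  gamma(2) = phi_1 gamma(1) + phi_2 gamma(0) = (0.269)(0.289316) + (-0.002)(1.077675) = 0.075671.
Therefore gamma(2) = 0.0757 (to 4 decimal places).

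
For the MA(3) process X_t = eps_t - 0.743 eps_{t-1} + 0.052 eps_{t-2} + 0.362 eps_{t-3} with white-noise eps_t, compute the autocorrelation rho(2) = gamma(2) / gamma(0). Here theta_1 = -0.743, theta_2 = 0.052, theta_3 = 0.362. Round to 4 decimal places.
\rho(2) = -0.1287

For an MA(q) process with theta_0 = 1, the autocovariance is
  gamma(k) = sigma^2 * sum_{i=0..q-k} theta_i * theta_{i+k},
and rho(k) = gamma(k) / gamma(0). Sigma^2 cancels.
  numerator   = (1)*(0.052) + (-0.743)*(0.362) = -0.216966.
  denominator = (1)^2 + (-0.743)^2 + (0.052)^2 + (0.362)^2 = 1.685797.
  rho(2) = -0.216966 / 1.685797 = -0.1287.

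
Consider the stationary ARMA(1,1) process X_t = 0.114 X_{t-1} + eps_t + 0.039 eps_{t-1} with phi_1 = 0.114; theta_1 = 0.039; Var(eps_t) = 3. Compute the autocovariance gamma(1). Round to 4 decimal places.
\gamma(1) = 0.4671

Multiply the model equation by X_{t-k} and take expectations. With theta_0 = psi_0 = 1 and psi_j the MA(infinity) weights, this gives
  gamma(k) - sum_i phi_i gamma(k-i) = c_k,
  c_k = sigma^2 * sum_{j=k..q} theta_j psi_{j-k}   (c_k = 0 for k > q),
using gamma(-m) = gamma(m).
psi-weights needed (psi_j = theta_j + sum_i phi_i psi_{j-i}):
  psi_1 = theta_1 + phi_1 = 0.039 + (0.114) = 0.153
Right-hand sides:
  c_0 = sigma^2 (1 + theta_1 psi_1) = 3 * (1 + (0.039)(0.153)) = 3 * 1.005967 = 3.017901
  c_1 = sigma^2 theta_1 = 3 * (0.039) = 0.117
  c_2 = 0
Equations for k = 0 and k = 1 (AR order 1):
  gamma(0) = phi_1 gamma(1) + c_0
  gamma(1) = phi_1 gamma(0) + c_1
Substituting the second into the first: gamma(0) (1 - phi_1^2) = c_0 + phi_1 c_1, so
  gamma(0) = (c_0 + phi_1 c_1) / (1 - phi_1^2) = (3.017901 + (0.114)(0.117)) / (1 - (0.114)^2) = 3.031239 / 0.987004 = 3.071152.
  gamma(1) = phi_1 gamma(0) + c_1 = (0.114)(3.071152) + (0.117) = 0.467111.
Therefore gamma(1) = 0.4671 (to 4 decimal places).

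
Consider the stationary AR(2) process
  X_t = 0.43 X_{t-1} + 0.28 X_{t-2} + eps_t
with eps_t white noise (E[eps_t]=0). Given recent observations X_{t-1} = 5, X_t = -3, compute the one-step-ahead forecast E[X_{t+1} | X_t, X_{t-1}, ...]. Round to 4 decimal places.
E[X_{t+1} \mid \mathcal F_t] = 0.1100

For an AR(p) model X_t = c + sum_i phi_i X_{t-i} + eps_t, the
one-step-ahead conditional mean is
  E[X_{t+1} | X_t, ...] = c + sum_i phi_i X_{t+1-i}.
Substitute known values:
  E[X_{t+1} | ...] = (0.43) * (-3) + (0.28) * (5)
                   = 0.1100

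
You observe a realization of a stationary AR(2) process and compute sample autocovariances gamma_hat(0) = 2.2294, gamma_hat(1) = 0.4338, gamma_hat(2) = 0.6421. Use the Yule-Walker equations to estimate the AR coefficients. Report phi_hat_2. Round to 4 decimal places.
\hat\phi_{2} = 0.2600

The Yule-Walker equations for an AR(p) process read, in matrix form,
  Gamma_p phi = r_p,   with   (Gamma_p)_{ij} = gamma(|i - j|),
                       (r_p)_i = gamma(i),   i,j = 1..p.
Substitute the sample gammas (Toeplitz matrix and right-hand side of size 2):
  Gamma_p = [[2.2294, 0.4338], [0.4338, 2.2294]]
  r_p     = [0.4338, 0.6421]
Written out:
  2.2294 phi_1 + 0.4338 phi_2 = 0.4338
  0.4338 phi_1 + 2.2294 phi_2 = 0.6421
Solve by Cramer's rule:
  det = gamma(0)^2 - gamma(1)^2 = (2.2294)^2 - (0.4338)^2 = 4.97022436 - 0.18818244 = 4.78204192
  phi_hat_1 = [gamma(1) gamma(0) - gamma(1) gamma(2)] / det = [(0.4338)(2.2294) - (0.4338)(0.6421)] / 4.78204192 = 0.68857074 / 4.78204192 = 0.144
  phi_hat_2 = [gamma(0) gamma(2) - gamma(1)^2] / det = [(2.2294)(0.6421) - (0.4338)^2] / 4.78204192 = 1.2433153 / 4.78204192 = 0.26
So phi_hat = [0.1440, 0.2600].
Therefore phi_hat_2 = 0.2600.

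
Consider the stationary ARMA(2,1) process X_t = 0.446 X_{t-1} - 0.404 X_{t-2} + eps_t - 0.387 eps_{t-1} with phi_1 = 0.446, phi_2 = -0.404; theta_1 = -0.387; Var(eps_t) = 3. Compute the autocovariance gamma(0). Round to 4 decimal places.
\gamma(0) = 3.6043

Multiply the model equation by X_{t-k} and take expectations. With theta_0 = psi_0 = 1 and psi_j the MA(infinity) weights, this gives
  gamma(k) - sum_i phi_i gamma(k-i) = c_k,
  c_k = sigma^2 * sum_{j=k..q} theta_j psi_{j-k}   (c_k = 0 for k > q),
using gamma(-m) = gamma(m).
psi-weights needed (psi_j = theta_j + sum_i phi_i psi_{j-i}):
  psi_1 = theta_1 + phi_1 = -0.387 + (0.446) = 0.059
Right-hand sides:
  c_0 = sigma^2 (1 + theta_1 psi_1) = 3 * (1 + (-0.387)(0.059)) = 3 * 0.977167 = 2.931501
  c_1 = sigma^2 theta_1 = 3 * (-0.387) = -1.161
  c_2 = 0
Equations for k = 0, 1, 2 (AR order 2, c_2 = 0):
  (E0) gamma(0) = phi_1 gamma(1) + phi_2 gamma(2) + c_0
  (E1) gamma(1) = phi_1 gamma(0) + phi_2 gamma(1) + c_1
  (E2) gamma(2) = phi_1 gamma(1) + phi_2 gamma(0)
From (E1): gamma(1) = A gamma(0) + B with
  A = phi_1 / (1 - phi_2) = 0.446 / 1.404 = 0.317664,   B = c_1 / (1 - phi_2) = -1.161 / 1.404 = -0.826923.
Insert (E2) into (E0): gamma(0) (1 - phi_2^2) = phi_1 (1 + phi_2) gamma(1) + c_0.
  phi_1 (1 + phi_2) = (0.446)(0.596) = 0.265816,   1 - phi_2^2 = 0.836784.
Replace gamma(1) by A gamma(0) + B and collect gamma(0):
  gamma(0) [0.836784 - (0.265816)(0.317664)] = (0.265816)(-0.826923) + 2.931501
  gamma(0) * 0.752344 = 2.711692
  gamma(0) = 2.711692 / 0.752344 = 3.604325.
Therefore gamma(0) = 3.6043 (to 4 decimal places).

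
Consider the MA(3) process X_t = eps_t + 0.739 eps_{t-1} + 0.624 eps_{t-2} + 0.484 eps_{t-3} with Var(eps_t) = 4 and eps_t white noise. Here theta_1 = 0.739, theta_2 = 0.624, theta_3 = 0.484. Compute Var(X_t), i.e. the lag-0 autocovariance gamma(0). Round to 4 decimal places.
\gamma(0) = 8.6790

For an MA(q) process X_t = eps_t + sum_i theta_i eps_{t-i} with
Var(eps_t) = sigma^2, the variance is
  gamma(0) = sigma^2 * (1 + sum_i theta_i^2).
  sum_i theta_i^2 = (0.739)^2 + (0.624)^2 + (0.484)^2 = 0.546121 + 0.389376 + 0.234256 = 1.169753.
  gamma(0) = 4 * (1 + 1.169753) = 4 * 2.169753 = 8.679012, which rounds to 8.6790.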